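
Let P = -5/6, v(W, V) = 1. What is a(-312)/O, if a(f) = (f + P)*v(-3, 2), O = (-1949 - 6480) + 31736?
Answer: -1877/139842 ≈ -0.013422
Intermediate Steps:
P = -⅚ (P = -5*⅙ = -⅚ ≈ -0.83333)
O = 23307 (O = -8429 + 31736 = 23307)
a(f) = -⅚ + f (a(f) = (f - ⅚)*1 = (-⅚ + f)*1 = -⅚ + f)
a(-312)/O = (-⅚ - 312)/23307 = -1877/6*1/23307 = -1877/139842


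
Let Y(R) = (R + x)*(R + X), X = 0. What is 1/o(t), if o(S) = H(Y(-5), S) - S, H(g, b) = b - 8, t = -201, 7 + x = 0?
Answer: -1/8 ≈ -0.12500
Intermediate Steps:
x = -7 (x = -7 + 0 = -7)
Y(R) = R*(-7 + R) (Y(R) = (R - 7)*(R + 0) = (-7 + R)*R = R*(-7 + R))
H(g, b) = -8 + b
o(S) = -8 (o(S) = (-8 + S) - S = -8)
1/o(t) = 1/(-8) = -1/8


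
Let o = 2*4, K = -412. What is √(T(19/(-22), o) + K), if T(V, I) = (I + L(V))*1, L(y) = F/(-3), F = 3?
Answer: 9*I*√5 ≈ 20.125*I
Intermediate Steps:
L(y) = -1 (L(y) = 3/(-3) = 3*(-⅓) = -1)
o = 8
T(V, I) = -1 + I (T(V, I) = (I - 1)*1 = (-1 + I)*1 = -1 + I)
√(T(19/(-22), o) + K) = √((-1 + 8) - 412) = √(7 - 412) = √(-405) = 9*I*√5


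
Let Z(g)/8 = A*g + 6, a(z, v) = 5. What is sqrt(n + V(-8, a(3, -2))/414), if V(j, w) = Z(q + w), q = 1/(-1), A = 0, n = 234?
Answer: sqrt(1114626)/69 ≈ 15.301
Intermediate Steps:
q = -1
Z(g) = 48 (Z(g) = 8*(0*g + 6) = 8*(0 + 6) = 8*6 = 48)
V(j, w) = 48
sqrt(n + V(-8, a(3, -2))/414) = sqrt(234 + 48/414) = sqrt(234 + 48*(1/414)) = sqrt(234 + 8/69) = sqrt(16154/69) = sqrt(1114626)/69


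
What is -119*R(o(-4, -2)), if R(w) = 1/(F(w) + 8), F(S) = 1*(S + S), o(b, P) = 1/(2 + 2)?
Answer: -14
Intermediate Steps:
o(b, P) = ¼ (o(b, P) = 1/4 = ¼)
F(S) = 2*S (F(S) = 1*(2*S) = 2*S)
R(w) = 1/(8 + 2*w) (R(w) = 1/(2*w + 8) = 1/(8 + 2*w))
-119*R(o(-4, -2)) = -119/(2*(4 + ¼)) = -119/(2*17/4) = -119*4/(2*17) = -119*2/17 = -14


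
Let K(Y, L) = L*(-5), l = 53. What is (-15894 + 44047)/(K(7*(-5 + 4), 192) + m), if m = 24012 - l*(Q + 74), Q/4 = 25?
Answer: 28153/13830 ≈ 2.0356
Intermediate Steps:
Q = 100 (Q = 4*25 = 100)
K(Y, L) = -5*L
m = 14790 (m = 24012 - 53*(100 + 74) = 24012 - 53*174 = 24012 - 1*9222 = 24012 - 9222 = 14790)
(-15894 + 44047)/(K(7*(-5 + 4), 192) + m) = (-15894 + 44047)/(-5*192 + 14790) = 28153/(-960 + 14790) = 28153/13830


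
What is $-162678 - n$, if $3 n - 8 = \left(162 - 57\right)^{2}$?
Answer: $- \frac{499067}{3} \approx -1.6636 \cdot 10^{5}$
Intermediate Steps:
$n = \frac{11033}{3}$ ($n = \frac{8}{3} + \frac{\left(162 - 57\right)^{2}}{3} = \frac{8}{3} + \frac{105^{2}}{3} = \frac{8}{3} + \frac{1}{3} \cdot 11025 = \frac{8}{3} + 3675 = \frac{11033}{3} \approx 3677.7$)
$-162678 - n = -162678 - \frac{11033}{3} = - \frac{499067}{3}$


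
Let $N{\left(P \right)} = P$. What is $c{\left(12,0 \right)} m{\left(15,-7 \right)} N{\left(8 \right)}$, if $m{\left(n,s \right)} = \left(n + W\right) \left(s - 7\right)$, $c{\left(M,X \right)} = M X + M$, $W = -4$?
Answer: $-14784$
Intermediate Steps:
$c{\left(M,X \right)} = M + M X$
$m{\left(n,s \right)} = \left(-7 + s\right) \left(-4 + n\right)$ ($m{\left(n,s \right)} = \left(n - 4\right) \left(s - 7\right) = \left(-4 + n\right) \left(-7 + s\right) = \left(-7 + s\right) \left(-4 + n\right)$)
$c{\left(12,0 \right)} m{\left(15,-7 \right)} N{\left(8 \right)} = 12 \left(1 + 0\right) \left(28 - 105 - -28 + 15 \left(-7\right)\right) 8 = 12 \cdot 1 \left(28 - 105 + 28 - 105\right) 8 = 12 \left(-154\right) 8 = \left(-1848\right) 8 = -14784$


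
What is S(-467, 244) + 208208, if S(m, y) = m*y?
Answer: 94260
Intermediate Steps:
S(-467, 244) + 208208 = -467*244 + 208208 = -113948 + 208208 = 94260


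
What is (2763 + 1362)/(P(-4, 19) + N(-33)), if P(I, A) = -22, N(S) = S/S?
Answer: -1375/7 ≈ -196.43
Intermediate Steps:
N(S) = 1
(2763 + 1362)/(P(-4, 19) + N(-33)) = (2763 + 1362)/(-22 + 1) = 4125/(-21) = 4125*(-1/21) = -1375/7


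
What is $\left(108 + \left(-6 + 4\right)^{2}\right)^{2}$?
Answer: $12544$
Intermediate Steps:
$\left(108 + \left(-6 + 4\right)^{2}\right)^{2} = \left(108 + \left(-2\right)^{2}\right)^{2} = \left(108 + 4\right)^{2} = 112^{2} = 12544$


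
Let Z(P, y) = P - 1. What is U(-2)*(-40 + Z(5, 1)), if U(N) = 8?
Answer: -288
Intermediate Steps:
Z(P, y) = -1 + P
U(-2)*(-40 + Z(5, 1)) = 8*(-40 + (-1 + 5)) = 8*(-40 + 4) = 8*(-36) = -288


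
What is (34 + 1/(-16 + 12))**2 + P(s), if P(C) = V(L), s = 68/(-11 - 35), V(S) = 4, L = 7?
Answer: 18289/16 ≈ 1143.1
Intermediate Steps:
s = -34/23 (s = 68/(-46) = 68*(-1/46) = -34/23 ≈ -1.4783)
P(C) = 4
(34 + 1/(-16 + 12))**2 + P(s) = (34 + 1/(-16 + 12))**2 + 4 = (34 + 1/(-4))**2 + 4 = (34 - 1/4)**2 + 4 = (135/4)**2 + 4 = 18225/16 + 4 = 18289/16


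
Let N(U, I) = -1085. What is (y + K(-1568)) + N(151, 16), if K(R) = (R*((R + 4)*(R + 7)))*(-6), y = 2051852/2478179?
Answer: 5174601705580415/225289 ≈ 2.2969e+10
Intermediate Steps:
y = 186532/225289 (y = 2051852*(1/2478179) = 186532/225289 ≈ 0.82797)
K(R) = -6*R*(4 + R)*(7 + R) (K(R) = (R*((4 + R)*(7 + R)))*(-6) = (R*(4 + R)*(7 + R))*(-6) = -6*R*(4 + R)*(7 + R))
(y + K(-1568)) + N(151, 16) = (186532/225289 - 6*(-1568)*(28 + (-1568)² + 11*(-1568))) - 1085 = (186532/225289 - 6*(-1568)*(28 + 2458624 - 17248)) - 1085 = (186532/225289 - 6*(-1568)*2441404) - 1085 = (186532/225289 + 22968728832) - 1085 = 5174601950018980/225289 - 1085 = 5174601705580415/225289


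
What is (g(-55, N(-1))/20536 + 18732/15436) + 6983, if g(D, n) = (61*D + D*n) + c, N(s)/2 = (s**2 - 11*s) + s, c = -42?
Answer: 32557066851/4661672 ≈ 6984.0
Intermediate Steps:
N(s) = -20*s + 2*s**2 (N(s) = 2*((s**2 - 11*s) + s) = 2*(s**2 - 10*s) = -20*s + 2*s**2)
g(D, n) = -42 + 61*D + D*n (g(D, n) = (61*D + D*n) - 42 = -42 + 61*D + D*n)
(g(-55, N(-1))/20536 + 18732/15436) + 6983 = ((-42 + 61*(-55) - 110*(-1)*(-10 - 1))/20536 + 18732/15436) + 6983 = ((-42 - 3355 - 110*(-1)*(-11))*(1/20536) + 18732*(1/15436)) + 6983 = ((-42 - 3355 - 55*22)*(1/20536) + 4683/3859) + 6983 = ((-42 - 3355 - 1210)*(1/20536) + 4683/3859) + 6983 = (-4607*1/20536 + 4683/3859) + 6983 = (-271/1208 + 4683/3859) + 6983 = 4611275/4661672 + 6983 = 32557066851/4661672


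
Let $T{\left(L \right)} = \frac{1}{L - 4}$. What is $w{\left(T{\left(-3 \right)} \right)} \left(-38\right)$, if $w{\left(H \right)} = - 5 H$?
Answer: $- \frac{190}{7} \approx -27.143$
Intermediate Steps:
$T{\left(L \right)} = \frac{1}{-4 + L}$
$w{\left(T{\left(-3 \right)} \right)} \left(-38\right) = - \frac{5}{-4 - 3} \left(-38\right) = - \frac{5}{-7} \left(-38\right) = \left(-5\right) \left(- \frac{1}{7}\right) \left(-38\right) = \frac{5}{7} \left(-38\right) = - \frac{190}{7}$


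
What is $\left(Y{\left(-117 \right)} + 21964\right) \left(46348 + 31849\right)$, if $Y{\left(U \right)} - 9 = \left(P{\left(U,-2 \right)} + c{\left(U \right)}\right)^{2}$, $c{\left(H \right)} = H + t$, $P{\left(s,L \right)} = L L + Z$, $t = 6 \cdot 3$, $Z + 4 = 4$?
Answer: $2423950606$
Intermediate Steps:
$Z = 0$ ($Z = -4 + 4 = 0$)
$t = 18$
$P{\left(s,L \right)} = L^{2}$ ($P{\left(s,L \right)} = L L + 0 = L^{2} + 0 = L^{2}$)
$c{\left(H \right)} = 18 + H$ ($c{\left(H \right)} = H + 18 = 18 + H$)
$Y{\left(U \right)} = 9 + \left(22 + U\right)^{2}$ ($Y{\left(U \right)} = 9 + \left(\left(-2\right)^{2} + \left(18 + U\right)\right)^{2} = 9 + \left(4 + \left(18 + U\right)\right)^{2} = 9 + \left(22 + U\right)^{2}$)
$\left(Y{\left(-117 \right)} + 21964\right) \left(46348 + 31849\right) = \left(\left(9 + \left(22 - 117\right)^{2}\right) + 21964\right) \left(46348 + 31849\right) = \left(\left(9 + \left(-95\right)^{2}\right) + 21964\right) 78197 = \left(\left(9 + 9025\right) + 21964\right) 78197 = \left(9034 + 21964\right) 78197 = 30998 \cdot 78197 = 2423950606$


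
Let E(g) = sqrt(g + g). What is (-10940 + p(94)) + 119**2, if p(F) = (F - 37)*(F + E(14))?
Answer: 8579 + 114*sqrt(7) ≈ 8880.6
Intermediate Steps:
E(g) = sqrt(2)*sqrt(g) (E(g) = sqrt(2*g) = sqrt(2)*sqrt(g))
p(F) = (-37 + F)*(F + 2*sqrt(7)) (p(F) = (F - 37)*(F + sqrt(2)*sqrt(14)) = (-37 + F)*(F + 2*sqrt(7)))
(-10940 + p(94)) + 119**2 = (-10940 + (94**2 - 74*sqrt(7) - 37*94 + 2*94*sqrt(7))) + 119**2 = (-10940 + (8836 - 74*sqrt(7) - 3478 + 188*sqrt(7))) + 14161 = (-10940 + (5358 + 114*sqrt(7))) + 14161 = (-5582 + 114*sqrt(7)) + 14161 = 8579 + 114*sqrt(7)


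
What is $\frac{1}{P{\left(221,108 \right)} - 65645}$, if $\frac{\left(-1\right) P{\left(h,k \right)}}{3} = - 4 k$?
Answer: $- \frac{1}{64349} \approx -1.554 \cdot 10^{-5}$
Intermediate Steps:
$P{\left(h,k \right)} = 12 k$ ($P{\left(h,k \right)} = - 3 \left(- 4 k\right) = 12 k$)
$\frac{1}{P{\left(221,108 \right)} - 65645} = \frac{1}{12 \cdot 108 - 65645} = \frac{1}{1296 - 65645} = \frac{1}{-64349} = - \frac{1}{64349}$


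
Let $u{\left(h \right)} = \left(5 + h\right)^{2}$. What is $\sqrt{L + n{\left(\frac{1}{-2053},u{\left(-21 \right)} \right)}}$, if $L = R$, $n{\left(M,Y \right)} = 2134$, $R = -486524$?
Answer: $i \sqrt{484390} \approx 695.98 i$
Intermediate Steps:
$L = -486524$
$\sqrt{L + n{\left(\frac{1}{-2053},u{\left(-21 \right)} \right)}} = \sqrt{-486524 + 2134} = \sqrt{-484390} = i \sqrt{484390}$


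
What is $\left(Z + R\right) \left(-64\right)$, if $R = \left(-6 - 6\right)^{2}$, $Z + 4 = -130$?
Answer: $-640$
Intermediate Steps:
$Z = -134$ ($Z = -4 - 130 = -134$)
$R = 144$ ($R = \left(-12\right)^{2} = 144$)
$\left(Z + R\right) \left(-64\right) = \left(-134 + 144\right) \left(-64\right) = 10 \left(-64\right) = -640$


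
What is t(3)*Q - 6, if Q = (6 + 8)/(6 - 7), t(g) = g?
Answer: -48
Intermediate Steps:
Q = -14 (Q = 14/(-1) = 14*(-1) = -14)
t(3)*Q - 6 = 3*(-14) - 6 = -42 - 6 = -48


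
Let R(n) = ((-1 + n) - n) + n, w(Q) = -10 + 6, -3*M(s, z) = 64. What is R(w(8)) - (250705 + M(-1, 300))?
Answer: -752066/3 ≈ -2.5069e+5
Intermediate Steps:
M(s, z) = -64/3 (M(s, z) = -⅓*64 = -64/3)
w(Q) = -4
R(n) = -1 + n
R(w(8)) - (250705 + M(-1, 300)) = (-1 - 4) - (250705 - 64/3) = -5 - 1*752051/3 = -5 - 752051/3 = -752066/3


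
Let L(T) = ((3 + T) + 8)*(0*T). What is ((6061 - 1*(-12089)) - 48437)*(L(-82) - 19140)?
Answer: 579693180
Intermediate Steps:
L(T) = 0 (L(T) = (11 + T)*0 = 0)
((6061 - 1*(-12089)) - 48437)*(L(-82) - 19140) = ((6061 - 1*(-12089)) - 48437)*(0 - 19140) = ((6061 + 12089) - 48437)*(-19140) = (18150 - 48437)*(-19140) = -30287*(-19140) = 579693180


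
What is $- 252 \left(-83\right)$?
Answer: $20916$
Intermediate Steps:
$- 252 \left(-83\right) = \left(-1\right) \left(-20916\right) = 20916$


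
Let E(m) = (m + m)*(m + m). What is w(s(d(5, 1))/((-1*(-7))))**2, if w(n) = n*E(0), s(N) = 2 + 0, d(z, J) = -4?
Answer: 0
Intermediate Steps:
s(N) = 2
E(m) = 4*m**2 (E(m) = (2*m)*(2*m) = 4*m**2)
w(n) = 0 (w(n) = n*(4*0**2) = n*(4*0) = n*0 = 0)
w(s(d(5, 1))/((-1*(-7))))**2 = 0**2 = 0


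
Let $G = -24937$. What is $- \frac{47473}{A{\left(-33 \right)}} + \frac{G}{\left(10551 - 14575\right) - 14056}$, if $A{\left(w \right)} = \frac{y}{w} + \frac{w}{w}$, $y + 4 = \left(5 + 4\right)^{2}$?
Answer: $\frac{643758817}{18080} \approx 35606.0$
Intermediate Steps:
$y = 77$ ($y = -4 + \left(5 + 4\right)^{2} = -4 + 9^{2} = -4 + 81 = 77$)
$A{\left(w \right)} = 1 + \frac{77}{w}$ ($A{\left(w \right)} = \frac{77}{w} + \frac{w}{w} = \frac{77}{w} + 1 = 1 + \frac{77}{w}$)
$- \frac{47473}{A{\left(-33 \right)}} + \frac{G}{\left(10551 - 14575\right) - 14056} = - \frac{47473}{\frac{1}{-33} \left(77 - 33\right)} - \frac{24937}{\left(10551 - 14575\right) - 14056} = - \frac{47473}{\left(- \frac{1}{33}\right) 44} - \frac{24937}{-4024 - 14056} = - \frac{47473}{- \frac{4}{3}} - \frac{24937}{-18080} = \left(-47473\right) \left(- \frac{3}{4}\right) - - \frac{24937}{18080} = \frac{142419}{4} + \frac{24937}{18080} = \frac{643758817}{18080}$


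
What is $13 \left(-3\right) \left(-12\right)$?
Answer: $468$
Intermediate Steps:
$13 \left(-3\right) \left(-12\right) = \left(-39\right) \left(-12\right) = 468$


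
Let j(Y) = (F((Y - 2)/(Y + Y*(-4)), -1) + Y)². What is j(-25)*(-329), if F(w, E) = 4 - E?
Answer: -131600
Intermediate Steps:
j(Y) = (5 + Y)² (j(Y) = ((4 - 1*(-1)) + Y)² = ((4 + 1) + Y)² = (5 + Y)²)
j(-25)*(-329) = (5 - 25)²*(-329) = (-20)²*(-329) = 400*(-329) = -131600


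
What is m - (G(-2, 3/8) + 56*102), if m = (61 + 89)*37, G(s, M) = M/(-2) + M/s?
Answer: -1293/8 ≈ -161.63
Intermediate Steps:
G(s, M) = -M/2 + M/s (G(s, M) = M*(-½) + M/s = -M/2 + M/s)
m = 5550 (m = 150*37 = 5550)
m - (G(-2, 3/8) + 56*102) = 5550 - ((-3/(2*8) + (3/8)/(-2)) + 56*102) = 5550 - ((-3/(2*8) + (3*(⅛))*(-½)) + 5712) = 5550 - ((-½*3/8 + (3/8)*(-½)) + 5712) = 5550 - ((-3/16 - 3/16) + 5712) = 5550 - (-3/8 + 5712) = 5550 - 1*45693/8 = 5550 - 45693/8 = -1293/8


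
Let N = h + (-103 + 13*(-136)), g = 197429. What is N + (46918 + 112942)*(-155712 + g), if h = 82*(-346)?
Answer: 6668849377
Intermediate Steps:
h = -28372
N = -30243 (N = -28372 + (-103 + 13*(-136)) = -28372 + (-103 - 1768) = -28372 - 1871 = -30243)
N + (46918 + 112942)*(-155712 + g) = -30243 + (46918 + 112942)*(-155712 + 197429) = -30243 + 159860*41717 = -30243 + 6668879620 = 6668849377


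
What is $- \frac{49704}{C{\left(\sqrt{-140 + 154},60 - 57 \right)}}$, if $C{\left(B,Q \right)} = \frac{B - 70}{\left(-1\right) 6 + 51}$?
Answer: $\frac{11183400}{349} + \frac{1118340 \sqrt{14}}{2443} \approx 33757.0$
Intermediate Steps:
$C{\left(B,Q \right)} = - \frac{14}{9} + \frac{B}{45}$ ($C{\left(B,Q \right)} = \frac{-70 + B}{-6 + 51} = \frac{-70 + B}{45} = \left(-70 + B\right) \frac{1}{45} = - \frac{14}{9} + \frac{B}{45}$)
$- \frac{49704}{C{\left(\sqrt{-140 + 154},60 - 57 \right)}} = - \frac{49704}{- \frac{14}{9} + \frac{\sqrt{-140 + 154}}{45}} = - \frac{49704}{- \frac{14}{9} + \frac{\sqrt{14}}{45}}$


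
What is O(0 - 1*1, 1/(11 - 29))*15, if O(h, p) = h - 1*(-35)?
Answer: 510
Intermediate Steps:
O(h, p) = 35 + h (O(h, p) = h + 35 = 35 + h)
O(0 - 1*1, 1/(11 - 29))*15 = (35 + (0 - 1*1))*15 = (35 + (0 - 1))*15 = (35 - 1)*15 = 34*15 = 510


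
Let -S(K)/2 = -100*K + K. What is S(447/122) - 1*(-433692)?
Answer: 26499465/61 ≈ 4.3442e+5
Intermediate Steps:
S(K) = 198*K (S(K) = -2*(-100*K + K) = -(-198)*K = 198*K)
S(447/122) - 1*(-433692) = 198*(447/122) - 1*(-433692) = 198*(447*(1/122)) + 433692 = 198*(447/122) + 433692 = 44253/61 + 433692 = 26499465/61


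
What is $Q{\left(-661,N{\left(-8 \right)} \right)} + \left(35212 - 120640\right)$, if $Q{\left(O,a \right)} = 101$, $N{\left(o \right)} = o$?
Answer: $-85327$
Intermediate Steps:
$Q{\left(-661,N{\left(-8 \right)} \right)} + \left(35212 - 120640\right) = 101 + \left(35212 - 120640\right) = 101 - 85428 = -85327$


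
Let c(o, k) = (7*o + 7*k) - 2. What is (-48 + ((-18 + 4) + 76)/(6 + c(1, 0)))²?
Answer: 217156/121 ≈ 1794.7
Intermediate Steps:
c(o, k) = -2 + 7*k + 7*o (c(o, k) = (7*k + 7*o) - 2 = -2 + 7*k + 7*o)
(-48 + ((-18 + 4) + 76)/(6 + c(1, 0)))² = (-48 + ((-18 + 4) + 76)/(6 + (-2 + 7*0 + 7*1)))² = (-48 + (-14 + 76)/(6 + (-2 + 0 + 7)))² = (-48 + 62/(6 + 5))² = (-48 + 62/11)² = (-466/11)² = 217156/121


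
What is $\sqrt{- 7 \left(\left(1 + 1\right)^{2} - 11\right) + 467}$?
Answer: $2 \sqrt{129} \approx 22.716$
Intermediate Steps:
$\sqrt{- 7 \left(\left(1 + 1\right)^{2} - 11\right) + 467} = \sqrt{- 7 \left(2^{2} - 11\right) + 467} = \sqrt{- 7 \left(4 - 11\right) + 467} = \sqrt{\left(-7\right) \left(-7\right) + 467} = \sqrt{49 + 467} = \sqrt{516} = 2 \sqrt{129}$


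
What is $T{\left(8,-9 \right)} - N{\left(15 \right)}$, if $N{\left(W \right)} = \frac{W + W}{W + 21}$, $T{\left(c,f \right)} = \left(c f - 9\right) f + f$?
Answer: $\frac{4315}{6} \approx 719.17$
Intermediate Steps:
$T{\left(c,f \right)} = f + f \left(-9 + c f\right)$ ($T{\left(c,f \right)} = \left(-9 + c f\right) f + f = f \left(-9 + c f\right) + f = f + f \left(-9 + c f\right)$)
$N{\left(W \right)} = \frac{2 W}{21 + W}$
$T{\left(8,-9 \right)} - N{\left(15 \right)} = - 9 \left(-8 + 8 \left(-9\right)\right) - 2 \cdot 15 \frac{1}{21 + 15} = - 9 \left(-8 - 72\right) - 2 \cdot 15 \cdot \frac{1}{36} = \left(-9\right) \left(-80\right) - 2 \cdot 15 \cdot \frac{1}{36} = 720 - \frac{5}{6} = \frac{4315}{6}$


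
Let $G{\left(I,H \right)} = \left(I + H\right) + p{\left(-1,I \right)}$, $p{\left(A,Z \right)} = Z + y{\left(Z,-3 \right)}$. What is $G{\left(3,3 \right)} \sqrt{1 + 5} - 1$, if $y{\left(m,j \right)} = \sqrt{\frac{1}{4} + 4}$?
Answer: $-1 + \frac{\sqrt{6} \left(18 + \sqrt{17}\right)}{2} \approx 26.095$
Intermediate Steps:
$y{\left(m,j \right)} = \frac{\sqrt{17}}{2}$ ($y{\left(m,j \right)} = \sqrt{\frac{1}{4} + 4} = \sqrt{\frac{17}{4}} = \frac{\sqrt{17}}{2}$)
$p{\left(A,Z \right)} = Z + \frac{\sqrt{17}}{2}$
$G{\left(I,H \right)} = H + \frac{\sqrt{17}}{2} + 2 I$ ($G{\left(I,H \right)} = \left(I + H\right) + \left(I + \frac{\sqrt{17}}{2}\right) = \left(H + I\right) + \left(I + \frac{\sqrt{17}}{2}\right) = H + \frac{\sqrt{17}}{2} + 2 I$)
$G{\left(3,3 \right)} \sqrt{1 + 5} - 1 = \left(3 + \frac{\sqrt{17}}{2} + 2 \cdot 3\right) \sqrt{1 + 5} - 1 = \left(3 + \frac{\sqrt{17}}{2} + 6\right) \sqrt{6} - 1 = \left(9 + \frac{\sqrt{17}}{2}\right) \sqrt{6} - 1 = \sqrt{6} \left(9 + \frac{\sqrt{17}}{2}\right) - 1 = -1 + \sqrt{6} \left(9 + \frac{\sqrt{17}}{2}\right)$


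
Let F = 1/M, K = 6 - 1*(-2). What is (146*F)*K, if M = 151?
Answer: 1168/151 ≈ 7.7351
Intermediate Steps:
K = 8 (K = 6 + 2 = 8)
F = 1/151 ≈ 0.0066225
(146*F)*K = (146*(1/151))*8 = (146/151)*8 = 1168/151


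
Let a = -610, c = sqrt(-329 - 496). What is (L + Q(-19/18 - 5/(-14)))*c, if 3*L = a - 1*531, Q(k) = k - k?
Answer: -5705*I*sqrt(33)/3 ≈ -10924.0*I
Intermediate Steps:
Q(k) = 0
c = 5*I*sqrt(33) (c = sqrt(-825) = 5*I*sqrt(33) ≈ 28.723*I)
L = -1141/3 (L = (-610 - 1*531)/3 = (-610 - 531)/3 = (1/3)*(-1141) = -1141/3 ≈ -380.33)
(L + Q(-19/18 - 5/(-14)))*c = (-1141/3 + 0)*(5*I*sqrt(33)) = -5705*I*sqrt(33)/3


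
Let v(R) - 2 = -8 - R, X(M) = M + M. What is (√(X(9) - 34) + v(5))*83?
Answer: -913 + 332*I ≈ -913.0 + 332.0*I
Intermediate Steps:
X(M) = 2*M
v(R) = -6 - R (v(R) = 2 + (-8 - R) = -6 - R)
(√(X(9) - 34) + v(5))*83 = (√(2*9 - 34) + (-6 - 1*5))*83 = (√(18 - 34) + (-6 - 5))*83 = (√(-16) - 11)*83 = (4*I - 11)*83 = (-11 + 4*I)*83 = -913 + 332*I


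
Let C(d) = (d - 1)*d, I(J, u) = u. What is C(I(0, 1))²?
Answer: 0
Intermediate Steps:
C(d) = d*(-1 + d) (C(d) = (-1 + d)*d = d*(-1 + d))
C(I(0, 1))² = (1*(-1 + 1))² = (1*0)² = 0² = 0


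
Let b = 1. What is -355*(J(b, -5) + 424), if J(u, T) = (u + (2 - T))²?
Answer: -173240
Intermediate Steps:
J(u, T) = (2 + u - T)²
-355*(J(b, -5) + 424) = -355*((2 + 1 - 1*(-5))² + 424) = -355*((2 + 1 + 5)² + 424) = -355*(8² + 424) = -355*(64 + 424) = -355*488 = -173240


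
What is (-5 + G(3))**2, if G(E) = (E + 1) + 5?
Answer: 16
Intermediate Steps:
G(E) = 6 + E (G(E) = (1 + E) + 5 = 6 + E)
(-5 + G(3))**2 = (-5 + (6 + 3))**2 = (-5 + 9)**2 = 4**2 = 16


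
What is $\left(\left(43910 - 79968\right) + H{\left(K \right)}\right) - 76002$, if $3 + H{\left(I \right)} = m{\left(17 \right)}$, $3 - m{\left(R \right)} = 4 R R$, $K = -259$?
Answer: $-113216$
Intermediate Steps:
$m{\left(R \right)} = 3 - 4 R^{2}$ ($m{\left(R \right)} = 3 - 4 R R = 3 - 4 R^{2}$)
$H{\left(I \right)} = -1156$ ($H{\left(I \right)} = -3 + \left(3 - 4 \cdot 17^{2}\right) = -3 + \left(3 - 1156\right) = -3 - 1153 = -1156$)
$\left(\left(43910 - 79968\right) + H{\left(K \right)}\right) - 76002 = \left(\left(43910 - 79968\right) - 1156\right) - 76002 = \left(-36058 - 1156\right) - 76002 = -37214 - 76002 = -113216$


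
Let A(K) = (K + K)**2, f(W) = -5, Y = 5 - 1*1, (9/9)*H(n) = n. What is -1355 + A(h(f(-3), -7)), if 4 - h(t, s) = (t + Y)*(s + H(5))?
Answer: -1339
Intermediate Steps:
H(n) = n
Y = 4 (Y = 5 - 1 = 4)
h(t, s) = 4 - (4 + t)*(5 + s) (h(t, s) = 4 - (t + 4)*(s + 5) = 4 - (4 + t)*(5 + s))
A(K) = 4*K**2 (A(K) = (2*K)**2 = 4*K**2)
-1355 + A(h(f(-3), -7)) = -1355 + 4*(-16 - 5*(-5) - 4*(-7) - 1*(-7)*(-5))**2 = -1355 + 4*(-16 + 25 + 28 - 35)**2 = -1355 + 4*2**2 = -1355 + 4*4 = -1355 + 16 = -1339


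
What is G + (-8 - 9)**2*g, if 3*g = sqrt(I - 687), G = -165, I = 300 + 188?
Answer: -165 + 289*I*sqrt(199)/3 ≈ -165.0 + 1358.9*I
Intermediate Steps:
I = 488
g = I*sqrt(199)/3 (g = sqrt(488 - 687)/3 = sqrt(-199)/3 = (I*sqrt(199))/3 = I*sqrt(199)/3 ≈ 4.7022*I)
G + (-8 - 9)**2*g = -165 + (-8 - 9)**2*(I*sqrt(199)/3) = -165 + (-17)**2*(I*sqrt(199)/3) = -165 + 289*(I*sqrt(199)/3) = -165 + 289*I*sqrt(199)/3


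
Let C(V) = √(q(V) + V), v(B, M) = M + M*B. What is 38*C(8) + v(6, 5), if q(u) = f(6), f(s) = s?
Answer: 35 + 38*√14 ≈ 177.18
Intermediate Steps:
v(B, M) = M + B*M
q(u) = 6
C(V) = √(6 + V)
38*C(8) + v(6, 5) = 38*√(6 + 8) + 5*(1 + 6) = 38*√14 + 5*7 = 38*√14 + 35 = 35 + 38*√14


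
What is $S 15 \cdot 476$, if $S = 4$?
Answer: $28560$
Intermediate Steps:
$S 15 \cdot 476 = 4 \cdot 15 \cdot 476 = 60 \cdot 476 = 28560$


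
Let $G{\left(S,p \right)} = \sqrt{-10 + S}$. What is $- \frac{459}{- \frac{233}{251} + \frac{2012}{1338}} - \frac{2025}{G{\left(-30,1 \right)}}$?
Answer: $- \frac{77074821}{96629} + \frac{405 i \sqrt{10}}{4} \approx -797.64 + 320.18 i$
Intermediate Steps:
$- \frac{459}{- \frac{233}{251} + \frac{2012}{1338}} - \frac{2025}{G{\left(-30,1 \right)}} = - \frac{459}{- \frac{233}{251} + \frac{2012}{1338}} - \frac{2025}{\sqrt{-10 - 30}} = - \frac{459}{\left(-233\right) \frac{1}{251} + 2012 \cdot \frac{1}{1338}} - \frac{2025}{\sqrt{-40}} = - \frac{459}{- \frac{233}{251} + \frac{1006}{669}} - \frac{2025}{2 i \sqrt{10}} = - \frac{459}{\frac{96629}{167919}} - 2025 \left(- \frac{i \sqrt{10}}{20}\right) = \left(-459\right) \frac{167919}{96629} + \frac{405 i \sqrt{10}}{4} = - \frac{77074821}{96629} + \frac{405 i \sqrt{10}}{4}$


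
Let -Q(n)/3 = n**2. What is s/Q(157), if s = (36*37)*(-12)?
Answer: 5328/24649 ≈ 0.21615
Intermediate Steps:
Q(n) = -3*n**2
s = -15984 (s = 1332*(-12) = -15984)
s/Q(157) = -15984/((-3*157**2)) = -15984/((-3*24649)) = -15984/(-73947) = -15984*(-1/73947) = 5328/24649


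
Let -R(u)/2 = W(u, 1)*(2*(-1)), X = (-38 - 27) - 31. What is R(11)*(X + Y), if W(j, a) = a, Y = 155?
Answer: 236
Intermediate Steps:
X = -96 (X = -65 - 31 = -96)
R(u) = 4 (R(u) = -2*2*(-1) = -2*(-2) = 4)
R(11)*(X + Y) = 4*(-96 + 155) = 4*59 = 236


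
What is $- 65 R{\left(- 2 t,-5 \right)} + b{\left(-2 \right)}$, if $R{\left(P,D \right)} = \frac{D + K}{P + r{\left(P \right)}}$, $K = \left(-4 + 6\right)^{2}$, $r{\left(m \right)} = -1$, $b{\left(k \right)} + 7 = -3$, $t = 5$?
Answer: $- \frac{175}{11} \approx -15.909$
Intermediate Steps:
$b{\left(k \right)} = -10$ ($b{\left(k \right)} = -7 - 3 = -10$)
$K = 4$ ($K = 2^{2} = 4$)
$R{\left(P,D \right)} = \frac{4 + D}{-1 + P}$ ($R{\left(P,D \right)} = \frac{D + 4}{P - 1} = \frac{4 + D}{-1 + P}$)
$- 65 R{\left(- 2 t,-5 \right)} + b{\left(-2 \right)} = - 65 \frac{4 - 5}{-1 - 10} - 10 = - 65 \frac{1}{-1 - 10} \left(-1\right) - 10 = - 65 \frac{1}{-11} \left(-1\right) - 10 = - 65 \left(\left(- \frac{1}{11}\right) \left(-1\right)\right) - 10 = \left(-65\right) \frac{1}{11} - 10 = - \frac{65}{11} - 10 = - \frac{175}{11}$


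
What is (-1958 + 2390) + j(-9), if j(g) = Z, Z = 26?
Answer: 458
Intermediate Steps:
j(g) = 26
(-1958 + 2390) + j(-9) = (-1958 + 2390) + 26 = 432 + 26 = 458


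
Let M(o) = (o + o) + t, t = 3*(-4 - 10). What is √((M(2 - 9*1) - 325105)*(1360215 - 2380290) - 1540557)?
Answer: 3*√36854118502 ≈ 5.7592e+5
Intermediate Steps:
t = -42 (t = 3*(-14) = -42)
M(o) = -42 + 2*o (M(o) = (o + o) - 42 = 2*o - 42 = -42 + 2*o)
√((M(2 - 9*1) - 325105)*(1360215 - 2380290) - 1540557) = √(((-42 + 2*(2 - 9*1)) - 325105)*(1360215 - 2380290) - 1540557) = √(((-42 + 2*(2 - 9)) - 325105)*(-1020075) - 1540557) = √(((-42 + 2*(-7)) - 325105)*(-1020075) - 1540557) = √(((-42 - 14) - 325105)*(-1020075) - 1540557) = √((-56 - 325105)*(-1020075) - 1540557) = √(-325161*(-1020075) - 1540557) = √(331688607075 - 1540557) = √331687066518 = 3*√36854118502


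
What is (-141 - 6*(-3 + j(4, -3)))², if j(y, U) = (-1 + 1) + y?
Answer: 21609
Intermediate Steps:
j(y, U) = y (j(y, U) = 0 + y = y)
(-141 - 6*(-3 + j(4, -3)))² = (-141 - 6*(-3 + 4))² = (-141 - 6*1)² = (-141 - 6)² = (-147)² = 21609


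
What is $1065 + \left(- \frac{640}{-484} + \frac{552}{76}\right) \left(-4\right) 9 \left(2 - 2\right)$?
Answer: $1065$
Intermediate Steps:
$1065 + \left(- \frac{640}{-484} + \frac{552}{76}\right) \left(-4\right) 9 \left(2 - 2\right) = 1065 + \left(\left(-640\right) \left(- \frac{1}{484}\right) + 552 \cdot \frac{1}{76}\right) \left(\left(-36\right) 0\right) = 1065 + \left(\frac{160}{121} + \frac{138}{19}\right) 0 = 1065 + \frac{19738}{2299} \cdot 0 = 1065 + 0 = 1065$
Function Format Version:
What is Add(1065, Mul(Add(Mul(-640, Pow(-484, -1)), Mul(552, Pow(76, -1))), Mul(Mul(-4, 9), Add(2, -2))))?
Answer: 1065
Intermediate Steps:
Add(1065, Mul(Add(Mul(-640, Pow(-484, -1)), Mul(552, Pow(76, -1))), Mul(Mul(-4, 9), Add(2, -2)))) = Add(1065, Mul(Add(Mul(-640, Rational(-1, 484)), Mul(552, Rational(1, 76))), Mul(-36, 0))) = Add(1065, Mul(Add(Rational(160, 121), Rational(138, 19)), 0)) = Add(1065, Mul(Rational(19738, 2299), 0)) = Add(1065, 0) = 1065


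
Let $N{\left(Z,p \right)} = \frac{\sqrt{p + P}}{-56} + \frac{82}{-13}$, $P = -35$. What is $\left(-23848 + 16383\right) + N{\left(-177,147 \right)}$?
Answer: $- \frac{97127}{13} - \frac{\sqrt{7}}{14} \approx -7471.5$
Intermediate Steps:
$N{\left(Z,p \right)} = - \frac{82}{13} - \frac{\sqrt{-35 + p}}{56}$ ($N{\left(Z,p \right)} = \frac{\sqrt{p - 35}}{-56} + \frac{82}{-13} = \sqrt{-35 + p} \left(- \frac{1}{56}\right) + 82 \left(- \frac{1}{13}\right) = - \frac{\sqrt{-35 + p}}{56} - \frac{82}{13} = - \frac{82}{13} - \frac{\sqrt{-35 + p}}{56}$)
$\left(-23848 + 16383\right) + N{\left(-177,147 \right)} = \left(-23848 + 16383\right) - \left(\frac{82}{13} + \frac{\sqrt{-35 + 147}}{56}\right) = -7465 - \left(\frac{82}{13} + \frac{\sqrt{112}}{56}\right) = -7465 - \left(\frac{82}{13} + \frac{4 \sqrt{7}}{56}\right) = -7465 - \left(\frac{82}{13} + \frac{\sqrt{7}}{14}\right) = - \frac{97127}{13} - \frac{\sqrt{7}}{14}$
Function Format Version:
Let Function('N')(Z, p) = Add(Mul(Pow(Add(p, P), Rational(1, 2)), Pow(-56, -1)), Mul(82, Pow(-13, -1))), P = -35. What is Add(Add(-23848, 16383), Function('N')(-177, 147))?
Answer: Add(Rational(-97127, 13), Mul(Rational(-1, 14), Pow(7, Rational(1, 2)))) ≈ -7471.5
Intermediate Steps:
Function('N')(Z, p) = Add(Rational(-82, 13), Mul(Rational(-1, 56), Pow(Add(-35, p), Rational(1, 2)))) (Function('N')(Z, p) = Add(Mul(Pow(Add(p, -35), Rational(1, 2)), Pow(-56, -1)), Mul(82, Pow(-13, -1))) = Add(Mul(Pow(Add(-35, p), Rational(1, 2)), Rational(-1, 56)), Mul(82, Rational(-1, 13))) = Add(Mul(Rational(-1, 56), Pow(Add(-35, p), Rational(1, 2))), Rational(-82, 13)) = Add(Rational(-82, 13), Mul(Rational(-1, 56), Pow(Add(-35, p), Rational(1, 2)))))
Add(Add(-23848, 16383), Function('N')(-177, 147)) = Add(Add(-23848, 16383), Add(Rational(-82, 13), Mul(Rational(-1, 56), Pow(Add(-35, 147), Rational(1, 2))))) = Add(-7465, Add(Rational(-82, 13), Mul(Rational(-1, 56), Pow(112, Rational(1, 2))))) = Add(-7465, Add(Rational(-82, 13), Mul(Rational(-1, 56), Mul(4, Pow(7, Rational(1, 2)))))) = Add(-7465, Add(Rational(-82, 13), Mul(Rational(-1, 14), Pow(7, Rational(1, 2))))) = Add(Rational(-97127, 13), Mul(Rational(-1, 14), Pow(7, Rational(1, 2))))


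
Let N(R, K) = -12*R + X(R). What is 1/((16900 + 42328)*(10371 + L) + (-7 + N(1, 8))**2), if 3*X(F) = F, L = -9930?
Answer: 9/235079068 ≈ 3.8285e-8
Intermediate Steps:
X(F) = F/3
N(R, K) = -35*R/3 (N(R, K) = -12*R + R/3 = -35*R/3)
1/((16900 + 42328)*(10371 + L) + (-7 + N(1, 8))**2) = 1/((16900 + 42328)*(10371 - 9930) + (-7 - 35/3*1)**2) = 1/(59228*441 + (-7 - 35/3)**2) = 1/(26119548 + (-56/3)**2) = 1/(26119548 + 3136/9) = 1/(235079068/9) = 9/235079068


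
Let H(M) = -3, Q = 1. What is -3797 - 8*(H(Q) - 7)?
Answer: -3717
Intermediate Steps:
-3797 - 8*(H(Q) - 7) = -3797 - 8*(-3 - 7) = -3797 - 8*(-10) = -3797 + 80 = -3717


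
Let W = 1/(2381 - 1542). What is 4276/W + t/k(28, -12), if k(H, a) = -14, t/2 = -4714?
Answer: 25117662/7 ≈ 3.5882e+6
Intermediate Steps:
t = -9428 (t = 2*(-4714) = -9428)
W = 1/839 ≈ 0.0011919
4276/W + t/k(28, -12) = 4276/(1/839) - 9428/(-14) = 4276*839 - 9428*(-1/14) = 3587564 + 4714/7 = 25117662/7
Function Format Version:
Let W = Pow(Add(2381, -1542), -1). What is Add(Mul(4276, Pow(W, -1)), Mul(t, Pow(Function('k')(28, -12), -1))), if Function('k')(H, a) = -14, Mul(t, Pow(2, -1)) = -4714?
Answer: Rational(25117662, 7) ≈ 3.5882e+6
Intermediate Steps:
t = -9428 (t = Mul(2, -4714) = -9428)
W = Rational(1, 839) (W = Pow(839, -1) = Rational(1, 839) ≈ 0.0011919)
Add(Mul(4276, Pow(W, -1)), Mul(t, Pow(Function('k')(28, -12), -1))) = Add(Mul(4276, Pow(Rational(1, 839), -1)), Mul(-9428, Pow(-14, -1))) = Add(Mul(4276, 839), Mul(-9428, Rational(-1, 14))) = Add(3587564, Rational(4714, 7)) = Rational(25117662, 7)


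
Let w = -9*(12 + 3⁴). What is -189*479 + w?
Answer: -91368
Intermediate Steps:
w = -837 (w = -9*(12 + 81) = -9*93 = -837)
-189*479 + w = -189*479 - 837 = -90531 - 837 = -91368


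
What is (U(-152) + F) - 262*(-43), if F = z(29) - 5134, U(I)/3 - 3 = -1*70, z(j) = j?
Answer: 5960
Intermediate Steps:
U(I) = -201 (U(I) = 9 + 3*(-1*70) = 9 + 3*(-70) = 9 - 210 = -201)
F = -5105 (F = 29 - 5134 = -5105)
(U(-152) + F) - 262*(-43) = (-201 - 5105) - 262*(-43) = -5306 + 11266 = 5960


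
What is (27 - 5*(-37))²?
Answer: 44944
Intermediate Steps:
(27 - 5*(-37))² = (27 + 185)² = 212² = 44944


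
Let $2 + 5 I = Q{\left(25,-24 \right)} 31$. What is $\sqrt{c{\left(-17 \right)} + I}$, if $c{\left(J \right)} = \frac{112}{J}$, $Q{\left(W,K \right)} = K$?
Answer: $\frac{i \sqrt{1125570}}{85} \approx 12.482 i$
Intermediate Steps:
$I = - \frac{746}{5}$ ($I = - \frac{2}{5} + \frac{\left(-24\right) 31}{5} = - \frac{2}{5} + \frac{1}{5} \left(-744\right) = - \frac{2}{5} - \frac{744}{5} = - \frac{746}{5} \approx -149.2$)
$\sqrt{c{\left(-17 \right)} + I} = \sqrt{\frac{112}{-17} - \frac{746}{5}} = \sqrt{112 \left(- \frac{1}{17}\right) - \frac{746}{5}} = \sqrt{- \frac{112}{17} - \frac{746}{5}} = \sqrt{- \frac{13242}{85}} = \frac{i \sqrt{1125570}}{85}$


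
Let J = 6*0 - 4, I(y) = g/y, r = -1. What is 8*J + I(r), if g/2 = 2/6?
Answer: -98/3 ≈ -32.667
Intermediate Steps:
g = ⅔ (g = 2*(2/6) = 2*(2*(⅙)) = 2*(⅓) = ⅔ ≈ 0.66667)
I(y) = 2/(3*y)
J = -4 (J = 0 - 4 = -4)
8*J + I(r) = 8*(-4) + (⅔)/(-1) = -32 + (⅔)*(-1) = -32 - ⅔ = -98/3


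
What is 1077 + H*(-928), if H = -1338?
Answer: 1242741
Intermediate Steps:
1077 + H*(-928) = 1077 - 1338*(-928) = 1077 + 1241664 = 1242741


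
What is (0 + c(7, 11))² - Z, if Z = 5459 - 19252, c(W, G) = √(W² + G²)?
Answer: 13963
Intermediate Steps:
c(W, G) = √(G² + W²)
Z = -13793
(0 + c(7, 11))² - Z = (0 + √(11² + 7²))² - 1*(-13793) = (0 + √(121 + 49))² + 13793 = (0 + √170)² + 13793 = (√170)² + 13793 = 170 + 13793 = 13963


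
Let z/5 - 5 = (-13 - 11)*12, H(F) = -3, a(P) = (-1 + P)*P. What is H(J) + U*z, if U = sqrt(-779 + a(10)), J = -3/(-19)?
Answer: -3 - 1415*I*sqrt(689) ≈ -3.0 - 37142.0*I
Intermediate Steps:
J = 3/19 (J = -3*(-1/19) = 3/19 ≈ 0.15789)
a(P) = P*(-1 + P)
z = -1415 (z = 25 + 5*((-13 - 11)*12) = 25 + 5*(-24*12) = 25 + 5*(-288) = 25 - 1440 = -1415)
U = I*sqrt(689) (U = sqrt(-779 + 10*(-1 + 10)) = sqrt(-779 + 10*9) = sqrt(-779 + 90) = sqrt(-689) = I*sqrt(689) ≈ 26.249*I)
H(J) + U*z = -3 + (I*sqrt(689))*(-1415) = -3 - 1415*I*sqrt(689)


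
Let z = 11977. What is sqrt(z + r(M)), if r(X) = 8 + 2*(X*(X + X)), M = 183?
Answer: sqrt(145941) ≈ 382.02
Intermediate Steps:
r(X) = 8 + 4*X**2 (r(X) = 8 + 2*(X*(2*X)) = 8 + 2*(2*X**2) = 8 + 4*X**2)
sqrt(z + r(M)) = sqrt(11977 + (8 + 4*183**2)) = sqrt(11977 + (8 + 4*33489)) = sqrt(11977 + (8 + 133956)) = sqrt(11977 + 133964) = sqrt(145941)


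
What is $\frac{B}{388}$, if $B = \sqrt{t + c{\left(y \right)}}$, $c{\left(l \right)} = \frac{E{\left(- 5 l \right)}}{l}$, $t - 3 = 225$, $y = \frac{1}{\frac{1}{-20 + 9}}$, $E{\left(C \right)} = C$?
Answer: $\frac{\sqrt{223}}{388} \approx 0.038488$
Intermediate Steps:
$y = -11$ ($y = \frac{1}{\frac{1}{-11}} = \frac{1}{- \frac{1}{11}} = -11$)
$t = 228$ ($t = 3 + 225 = 228$)
$c{\left(l \right)} = -5$ ($c{\left(l \right)} = \frac{\left(-5\right) l}{l} = -5$)
$B = \sqrt{223}$ ($B = \sqrt{228 - 5} = \sqrt{223} \approx 14.933$)
$\frac{B}{388} = \frac{\sqrt{223}}{388}$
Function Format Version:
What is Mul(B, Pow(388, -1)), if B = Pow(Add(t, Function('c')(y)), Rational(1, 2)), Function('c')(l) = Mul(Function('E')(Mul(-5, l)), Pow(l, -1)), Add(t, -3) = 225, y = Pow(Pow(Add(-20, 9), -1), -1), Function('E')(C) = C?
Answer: Mul(Rational(1, 388), Pow(223, Rational(1, 2))) ≈ 0.038488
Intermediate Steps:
y = -11 (y = Pow(Pow(-11, -1), -1) = Pow(Rational(-1, 11), -1) = -11)
t = 228 (t = Add(3, 225) = 228)
Function('c')(l) = -5 (Function('c')(l) = Mul(Mul(-5, l), Pow(l, -1)) = -5)
B = Pow(223, Rational(1, 2)) (B = Pow(Add(228, -5), Rational(1, 2)) = Pow(223, Rational(1, 2)) ≈ 14.933)
Mul(B, Pow(388, -1)) = Mul(Pow(223, Rational(1, 2)), Pow(388, -1)) = Mul(Pow(223, Rational(1, 2)), Rational(1, 388)) = Mul(Rational(1, 388), Pow(223, Rational(1, 2)))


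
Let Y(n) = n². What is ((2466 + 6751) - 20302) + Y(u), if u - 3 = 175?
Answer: 20599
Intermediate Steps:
u = 178 (u = 3 + 175 = 178)
((2466 + 6751) - 20302) + Y(u) = ((2466 + 6751) - 20302) + 178² = (9217 - 20302) + 31684 = -11085 + 31684 = 20599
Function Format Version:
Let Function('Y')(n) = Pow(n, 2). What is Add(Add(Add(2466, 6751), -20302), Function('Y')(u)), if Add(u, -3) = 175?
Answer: 20599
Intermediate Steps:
u = 178 (u = Add(3, 175) = 178)
Add(Add(Add(2466, 6751), -20302), Function('Y')(u)) = Add(Add(Add(2466, 6751), -20302), Pow(178, 2)) = Add(Add(9217, -20302), 31684) = Add(-11085, 31684) = 20599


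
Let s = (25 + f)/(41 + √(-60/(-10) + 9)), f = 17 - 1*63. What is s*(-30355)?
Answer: 637455*√10/(5*√6 + 41*√10) ≈ 14206.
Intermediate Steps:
f = -46 (f = 17 - 63 = -46)
s = -21/(41 + √15) (s = (25 - 46)/(41 + √(-60/(-10) + 9)) = -21/(41 + √(-60*(-⅒) + 9)) = -21/(41 + √(6 + 9)) = -21/(41 + √15) ≈ -0.46799)
s*(-30355) = -21*√10/(5*√6 + 41*√10)*(-30355) = 637455*√10/(5*√6 + 41*√10)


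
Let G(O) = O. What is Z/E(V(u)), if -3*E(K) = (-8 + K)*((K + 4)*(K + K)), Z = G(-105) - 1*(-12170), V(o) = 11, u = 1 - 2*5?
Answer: -2413/66 ≈ -36.561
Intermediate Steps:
u = -9 (u = 1 - 10 = -9)
Z = 12065 (Z = -105 - 1*(-12170) = -105 + 12170 = 12065)
E(K) = -2*K*(-8 + K)*(4 + K)/3 (E(K) = -(-8 + K)*(K + 4)*(K + K)/3 = -(-8 + K)*(4 + K)*(2*K)/3 = -(-8 + K)*2*K*(4 + K)/3 = -2*K*(-8 + K)*(4 + K)/3)
Z/E(V(u)) = 12065/(((2/3)*11*(32 - 1*11**2 + 4*11))) = 12065/(((2/3)*11*(32 - 1*121 + 44))) = 12065/(((2/3)*11*(32 - 121 + 44))) = 12065/(((2/3)*11*(-45))) = 12065/(-330) = 12065*(-1/330) = -2413/66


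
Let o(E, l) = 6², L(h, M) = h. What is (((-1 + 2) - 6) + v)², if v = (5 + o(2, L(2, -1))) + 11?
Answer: 2209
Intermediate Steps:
o(E, l) = 36
v = 52 (v = (5 + 36) + 11 = 41 + 11 = 52)
(((-1 + 2) - 6) + v)² = (((-1 + 2) - 6) + 52)² = ((1 - 6) + 52)² = (-5 + 52)² = 47² = 2209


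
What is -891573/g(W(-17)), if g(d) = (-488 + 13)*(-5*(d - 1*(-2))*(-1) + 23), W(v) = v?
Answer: -891573/24700 ≈ -36.096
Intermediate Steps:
g(d) = -15675 - 2375*d (g(d) = -475*(-5*(d + 2)*(-1) + 23) = -475*(-5*(2 + d)*(-1) + 23) = -475*((-10 - 5*d)*(-1) + 23) = -475*((10 + 5*d) + 23) = -475*(33 + 5*d) = -15675 - 2375*d)
-891573/g(W(-17)) = -891573/(-15675 - 2375*(-17)) = -891573/(-15675 + 40375) = -891573/24700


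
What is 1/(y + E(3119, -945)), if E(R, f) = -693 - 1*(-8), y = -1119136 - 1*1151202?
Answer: -1/2271023 ≈ -4.4033e-7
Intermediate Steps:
y = -2270338 (y = -1119136 - 1151202 = -2270338)
E(R, f) = -685 (E(R, f) = -693 + 8 = -685)
1/(y + E(3119, -945)) = 1/(-2270338 - 685) = 1/(-2271023) = -1/2271023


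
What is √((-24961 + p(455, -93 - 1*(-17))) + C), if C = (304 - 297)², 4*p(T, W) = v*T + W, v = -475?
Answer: I*√315849/2 ≈ 281.0*I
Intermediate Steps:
p(T, W) = -475*T/4 + W/4 (p(T, W) = (-475*T + W)/4 = (W - 475*T)/4 = -475*T/4 + W/4)
C = 49 (C = 7² = 49)
√((-24961 + p(455, -93 - 1*(-17))) + C) = √((-24961 + (-475/4*455 + (-93 - 1*(-17))/4)) + 49) = √((-24961 + (-216125/4 + (-93 + 17)/4)) + 49) = √((-24961 + (-216125/4 + (¼)*(-76))) + 49) = √((-24961 + (-216125/4 - 19)) + 49) = √((-24961 - 216201/4) + 49) = √(-316045/4 + 49) = √(-315849/4) = I*√315849/2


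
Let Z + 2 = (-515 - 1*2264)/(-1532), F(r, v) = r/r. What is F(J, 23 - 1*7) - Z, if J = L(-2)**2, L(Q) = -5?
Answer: 1817/1532 ≈ 1.1860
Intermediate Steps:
J = 25 (J = (-5)**2 = 25)
F(r, v) = 1
Z = -285/1532 (Z = -2 + (-515 - 1*2264)/(-1532) = -2 + (-515 - 2264)*(-1/1532) = -2 - 2779*(-1/1532) = -2 + 2779/1532 = -285/1532 ≈ -0.18603)
F(J, 23 - 1*7) - Z = 1 - 1*(-285/1532) = 1 + 285/1532 = 1817/1532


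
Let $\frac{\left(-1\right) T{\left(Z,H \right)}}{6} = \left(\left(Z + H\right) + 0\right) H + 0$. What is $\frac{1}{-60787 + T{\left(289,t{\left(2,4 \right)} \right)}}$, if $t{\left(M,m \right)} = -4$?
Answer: $- \frac{1}{53947} \approx -1.8537 \cdot 10^{-5}$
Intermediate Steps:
$T{\left(Z,H \right)} = - 6 H \left(H + Z\right)$ ($T{\left(Z,H \right)} = - 6 \left(\left(\left(Z + H\right) + 0\right) H + 0\right) = - 6 \left(\left(\left(H + Z\right) + 0\right) H + 0\right) = - 6 \left(\left(H + Z\right) H + 0\right) = - 6 \left(H \left(H + Z\right) + 0\right) = - 6 H \left(H + Z\right)$)
$\frac{1}{-60787 + T{\left(289,t{\left(2,4 \right)} \right)}} = \frac{1}{-60787 - - 24 \left(-4 + 289\right)} = \frac{1}{-60787 - \left(-24\right) 285} = \frac{1}{-60787 + 6840} = \frac{1}{-53947} = - \frac{1}{53947}$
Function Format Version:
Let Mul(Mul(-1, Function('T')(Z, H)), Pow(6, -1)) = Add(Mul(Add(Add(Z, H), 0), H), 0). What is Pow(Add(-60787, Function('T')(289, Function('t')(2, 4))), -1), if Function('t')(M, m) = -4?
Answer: Rational(-1, 53947) ≈ -1.8537e-5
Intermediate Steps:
Function('T')(Z, H) = Mul(-6, H, Add(H, Z)) (Function('T')(Z, H) = Mul(-6, Add(Mul(Add(Add(Z, H), 0), H), 0)) = Mul(-6, Add(Mul(Add(Add(H, Z), 0), H), 0)) = Mul(-6, Add(Mul(Add(H, Z), H), 0)) = Mul(-6, Add(Mul(H, Add(H, Z)), 0)) = Mul(-6, Mul(H, Add(H, Z))) = Mul(-6, H, Add(H, Z)))
Pow(Add(-60787, Function('T')(289, Function('t')(2, 4))), -1) = Pow(Add(-60787, Mul(-6, -4, Add(-4, 289))), -1) = Pow(Add(-60787, Mul(-6, -4, 285)), -1) = Pow(Add(-60787, 6840), -1) = Pow(-53947, -1) = Rational(-1, 53947)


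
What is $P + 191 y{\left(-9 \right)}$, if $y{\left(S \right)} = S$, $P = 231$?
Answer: $-1488$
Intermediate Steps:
$P + 191 y{\left(-9 \right)} = 231 + 191 \left(-9\right) = 231 - 1719 = -1488$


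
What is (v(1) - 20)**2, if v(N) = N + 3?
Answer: 256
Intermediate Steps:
v(N) = 3 + N
(v(1) - 20)**2 = ((3 + 1) - 20)**2 = (4 - 20)**2 = (-16)**2 = 256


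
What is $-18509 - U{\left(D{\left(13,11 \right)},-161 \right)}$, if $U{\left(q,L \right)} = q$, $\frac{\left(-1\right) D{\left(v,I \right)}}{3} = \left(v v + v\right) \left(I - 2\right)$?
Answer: $-13595$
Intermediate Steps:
$D{\left(v,I \right)} = - 3 \left(-2 + I\right) \left(v + v^{2}\right)$ ($D{\left(v,I \right)} = - 3 \left(v v + v\right) \left(I - 2\right) = - 3 \left(v^{2} + v\right) \left(-2 + I\right) = - 3 \left(v + v^{2}\right) \left(-2 + I\right) = - 3 \left(-2 + I\right) \left(v + v^{2}\right)$)
$-18509 - U{\left(D{\left(13,11 \right)},-161 \right)} = -18509 - 3 \cdot 13 \left(2 - 11 + 2 \cdot 13 - 11 \cdot 13\right) = -18509 - 3 \cdot 13 \left(2 - 11 + 26 - 143\right) = -18509 - 3 \cdot 13 \left(-126\right) = -18509 - -4914 = -18509 + 4914 = -13595$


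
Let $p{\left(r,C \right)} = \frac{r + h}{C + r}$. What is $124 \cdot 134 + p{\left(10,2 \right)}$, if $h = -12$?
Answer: $\frac{99695}{6} \approx 16616.0$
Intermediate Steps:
$p{\left(r,C \right)} = \frac{-12 + r}{C + r}$ ($p{\left(r,C \right)} = \frac{r - 12}{C + r} = \frac{-12 + r}{C + r}$)
$124 \cdot 134 + p{\left(10,2 \right)} = 124 \cdot 134 + \frac{-12 + 10}{2 + 10} = 16616 + \frac{1}{12} \left(-2\right) = 16616 - \frac{1}{6} = \frac{99695}{6}$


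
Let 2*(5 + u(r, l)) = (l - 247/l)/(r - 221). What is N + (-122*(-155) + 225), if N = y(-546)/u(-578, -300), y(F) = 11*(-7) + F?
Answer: 44447837545/2307247 ≈ 19264.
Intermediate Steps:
y(F) = -77 + F
u(r, l) = -5 + (l - 247/l)/(2*(-221 + r)) (u(r, l) = -5 + ((l - 247/l)/(r - 221))/2 = -5 + ((l - 247/l)/(-221 + r))/2 = -5 + (l - 247/l)/(2*(-221 + r)))
N = 298666200/2307247 (N = (-77 - 546)/(((½)*(-247 + (-300)² + 2210*(-300) - 10*(-300)*(-578))/(-300*(-221 - 578)))) = -623*479400/(-247 + 90000 - 663000 - 1734000) = -623/((½)*(-1/300)*(-1/799)*(-2307247)) = -623/(-2307247/479400) = -623*(-479400/2307247) = 298666200/2307247 ≈ 129.45)
N + (-122*(-155) + 225) = 298666200/2307247 + (-122*(-155) + 225) = 298666200/2307247 + (18910 + 225) = 298666200/2307247 + 19135 = 44447837545/2307247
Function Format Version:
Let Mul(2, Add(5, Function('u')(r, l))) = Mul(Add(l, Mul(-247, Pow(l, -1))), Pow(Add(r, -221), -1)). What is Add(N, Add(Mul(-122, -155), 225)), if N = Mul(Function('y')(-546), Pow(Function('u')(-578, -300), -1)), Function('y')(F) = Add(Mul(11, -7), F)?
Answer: Rational(44447837545, 2307247) ≈ 19264.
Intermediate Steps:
Function('y')(F) = Add(-77, F)
Function('u')(r, l) = Add(-5, Mul(Rational(1, 2), Pow(Add(-221, r), -1), Add(l, Mul(-247, Pow(l, -1))))) (Function('u')(r, l) = Add(-5, Mul(Rational(1, 2), Mul(Add(l, Mul(-247, Pow(l, -1))), Pow(Add(r, -221), -1)))) = Add(-5, Mul(Rational(1, 2), Mul(Add(l, Mul(-247, Pow(l, -1))), Pow(Add(-221, r), -1)))) = Add(-5, Mul(Rational(1, 2), Mul(Pow(Add(-221, r), -1), Add(l, Mul(-247, Pow(l, -1)))))) = Add(-5, Mul(Rational(1, 2), Pow(Add(-221, r), -1), Add(l, Mul(-247, Pow(l, -1))))))
N = Rational(298666200, 2307247) (N = Mul(Add(-77, -546), Pow(Mul(Rational(1, 2), Pow(-300, -1), Pow(Add(-221, -578), -1), Add(-247, Pow(-300, 2), Mul(2210, -300), Mul(-10, -300, -578))), -1)) = Mul(-623, Pow(Mul(Rational(1, 2), Rational(-1, 300), Pow(-799, -1), Add(-247, 90000, -663000, -1734000)), -1)) = Mul(-623, Pow(Mul(Rational(1, 2), Rational(-1, 300), Rational(-1, 799), -2307247), -1)) = Mul(-623, Pow(Rational(-2307247, 479400), -1)) = Mul(-623, Rational(-479400, 2307247)) = Rational(298666200, 2307247) ≈ 129.45)
Add(N, Add(Mul(-122, -155), 225)) = Add(Rational(298666200, 2307247), Add(Mul(-122, -155), 225)) = Add(Rational(298666200, 2307247), Add(18910, 225)) = Add(Rational(298666200, 2307247), 19135) = Rational(44447837545, 2307247)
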